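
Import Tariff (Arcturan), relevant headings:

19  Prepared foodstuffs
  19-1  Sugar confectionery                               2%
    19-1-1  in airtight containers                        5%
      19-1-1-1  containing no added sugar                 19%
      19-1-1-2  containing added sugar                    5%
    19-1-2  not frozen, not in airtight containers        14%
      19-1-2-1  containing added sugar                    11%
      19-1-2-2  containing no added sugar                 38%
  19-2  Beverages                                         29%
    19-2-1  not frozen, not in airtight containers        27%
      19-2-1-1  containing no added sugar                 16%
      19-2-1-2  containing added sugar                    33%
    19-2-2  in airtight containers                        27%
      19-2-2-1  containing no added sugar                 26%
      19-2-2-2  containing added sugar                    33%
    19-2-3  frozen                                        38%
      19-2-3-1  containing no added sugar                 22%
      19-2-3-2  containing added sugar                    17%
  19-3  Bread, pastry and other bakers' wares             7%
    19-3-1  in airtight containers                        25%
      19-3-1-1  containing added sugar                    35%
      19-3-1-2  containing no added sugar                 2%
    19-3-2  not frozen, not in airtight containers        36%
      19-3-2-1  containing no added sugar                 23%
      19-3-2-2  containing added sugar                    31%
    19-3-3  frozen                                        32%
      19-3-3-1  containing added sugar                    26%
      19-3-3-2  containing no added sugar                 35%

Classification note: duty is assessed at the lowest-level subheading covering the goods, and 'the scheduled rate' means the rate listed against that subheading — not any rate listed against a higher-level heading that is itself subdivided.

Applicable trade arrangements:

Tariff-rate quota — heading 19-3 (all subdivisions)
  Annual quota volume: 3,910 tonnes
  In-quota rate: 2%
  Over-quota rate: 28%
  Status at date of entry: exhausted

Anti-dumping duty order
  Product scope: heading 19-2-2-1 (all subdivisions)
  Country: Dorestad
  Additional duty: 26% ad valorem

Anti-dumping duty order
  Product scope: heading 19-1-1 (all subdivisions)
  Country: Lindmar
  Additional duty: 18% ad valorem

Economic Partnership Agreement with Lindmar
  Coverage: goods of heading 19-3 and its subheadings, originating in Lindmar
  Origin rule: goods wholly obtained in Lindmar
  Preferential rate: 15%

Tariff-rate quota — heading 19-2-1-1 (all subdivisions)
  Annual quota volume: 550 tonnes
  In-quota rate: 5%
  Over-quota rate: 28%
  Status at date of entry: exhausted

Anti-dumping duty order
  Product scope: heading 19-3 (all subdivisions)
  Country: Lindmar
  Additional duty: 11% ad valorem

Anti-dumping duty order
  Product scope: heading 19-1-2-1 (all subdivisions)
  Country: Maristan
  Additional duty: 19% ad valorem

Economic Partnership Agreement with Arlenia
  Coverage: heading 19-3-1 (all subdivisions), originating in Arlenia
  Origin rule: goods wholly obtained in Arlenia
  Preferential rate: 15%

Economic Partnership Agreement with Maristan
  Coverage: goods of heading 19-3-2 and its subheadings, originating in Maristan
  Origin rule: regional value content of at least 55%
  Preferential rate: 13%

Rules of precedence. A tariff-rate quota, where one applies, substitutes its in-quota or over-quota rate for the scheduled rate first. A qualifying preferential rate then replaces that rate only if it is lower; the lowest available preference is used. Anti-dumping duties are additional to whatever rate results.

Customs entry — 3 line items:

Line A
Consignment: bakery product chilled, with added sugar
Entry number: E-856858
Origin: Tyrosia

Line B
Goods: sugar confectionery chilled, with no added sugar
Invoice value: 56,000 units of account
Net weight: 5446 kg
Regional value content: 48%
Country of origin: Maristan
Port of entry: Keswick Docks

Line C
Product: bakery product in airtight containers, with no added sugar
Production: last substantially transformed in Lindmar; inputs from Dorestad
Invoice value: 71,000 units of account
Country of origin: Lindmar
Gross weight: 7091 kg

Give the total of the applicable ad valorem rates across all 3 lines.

105%

Line A: bakery product → 19-3; chilled → 19-3-2; with added sugar → 19-3-2-2. Scheduled 31%. quota on 19-3 exhausted → over-quota 28%. → 28%.
Line B: sugar confectionery → 19-1; chilled → 19-1-2; with no added sugar → 19-1-2-2. Scheduled 38%. Maristan agreement on 19-3-2: 19-1-2-2 not covered. → 38%.
Line C: bakery product → 19-3; in airtight containers → 19-3-1; with no added sugar → 19-3-1-2. Scheduled 2%. quota on 19-3 exhausted → over-quota 28%; Lindmar agreement on 19-3: not wholly obtained; anti-dumping (Lindmar, 19-3): +11%; total 28% + 11% = 39%. → 39%.
Sum: 28% + 38% + 39% = 105%.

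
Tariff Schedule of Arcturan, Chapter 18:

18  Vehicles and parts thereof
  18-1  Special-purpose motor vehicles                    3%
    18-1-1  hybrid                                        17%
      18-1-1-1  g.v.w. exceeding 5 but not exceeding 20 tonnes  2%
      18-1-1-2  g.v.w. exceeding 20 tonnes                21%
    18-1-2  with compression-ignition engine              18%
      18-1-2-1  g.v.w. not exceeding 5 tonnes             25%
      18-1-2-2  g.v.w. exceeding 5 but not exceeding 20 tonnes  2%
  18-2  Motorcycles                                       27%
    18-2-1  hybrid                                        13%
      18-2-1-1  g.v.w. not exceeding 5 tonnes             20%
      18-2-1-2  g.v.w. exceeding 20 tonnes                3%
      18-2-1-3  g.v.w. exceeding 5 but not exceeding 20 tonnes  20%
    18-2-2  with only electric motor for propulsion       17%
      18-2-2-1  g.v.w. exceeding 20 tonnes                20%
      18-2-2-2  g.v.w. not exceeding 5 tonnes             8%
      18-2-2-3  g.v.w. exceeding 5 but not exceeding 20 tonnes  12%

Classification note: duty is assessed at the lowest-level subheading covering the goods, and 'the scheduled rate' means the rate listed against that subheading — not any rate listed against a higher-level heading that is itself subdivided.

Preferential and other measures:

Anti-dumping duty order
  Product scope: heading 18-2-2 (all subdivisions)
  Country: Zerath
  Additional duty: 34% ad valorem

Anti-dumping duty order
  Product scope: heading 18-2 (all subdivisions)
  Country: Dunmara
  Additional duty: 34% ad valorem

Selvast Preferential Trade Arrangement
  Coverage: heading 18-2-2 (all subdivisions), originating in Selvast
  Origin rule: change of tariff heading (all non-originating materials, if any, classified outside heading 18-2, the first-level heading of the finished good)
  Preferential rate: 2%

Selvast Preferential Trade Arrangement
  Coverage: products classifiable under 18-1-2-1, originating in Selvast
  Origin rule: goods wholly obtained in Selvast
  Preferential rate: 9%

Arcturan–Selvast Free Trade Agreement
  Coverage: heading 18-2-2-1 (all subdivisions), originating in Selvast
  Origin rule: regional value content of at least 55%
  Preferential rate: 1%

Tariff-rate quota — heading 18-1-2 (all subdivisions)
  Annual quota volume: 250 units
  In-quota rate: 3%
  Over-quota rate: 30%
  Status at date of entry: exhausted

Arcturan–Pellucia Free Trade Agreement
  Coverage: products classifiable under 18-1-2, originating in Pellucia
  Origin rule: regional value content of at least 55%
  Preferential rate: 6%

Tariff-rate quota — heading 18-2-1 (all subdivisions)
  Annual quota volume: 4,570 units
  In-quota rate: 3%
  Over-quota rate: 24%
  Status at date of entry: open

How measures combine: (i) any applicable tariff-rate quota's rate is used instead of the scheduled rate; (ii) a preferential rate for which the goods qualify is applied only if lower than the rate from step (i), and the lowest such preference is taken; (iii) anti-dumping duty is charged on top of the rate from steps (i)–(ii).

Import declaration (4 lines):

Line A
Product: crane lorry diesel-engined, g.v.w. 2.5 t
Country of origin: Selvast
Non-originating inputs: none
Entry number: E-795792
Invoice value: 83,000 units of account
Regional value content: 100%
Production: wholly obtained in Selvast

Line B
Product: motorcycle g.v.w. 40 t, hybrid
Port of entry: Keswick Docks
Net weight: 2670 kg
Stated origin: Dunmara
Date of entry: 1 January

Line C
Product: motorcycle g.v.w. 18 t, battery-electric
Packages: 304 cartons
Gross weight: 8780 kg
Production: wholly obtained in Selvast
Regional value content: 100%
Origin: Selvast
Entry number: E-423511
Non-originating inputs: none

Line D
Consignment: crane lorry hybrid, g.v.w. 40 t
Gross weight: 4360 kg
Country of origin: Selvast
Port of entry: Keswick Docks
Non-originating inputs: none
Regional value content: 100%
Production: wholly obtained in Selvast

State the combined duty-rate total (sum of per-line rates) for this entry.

Line A: crane lorry → 18-1; diesel-engined → 18-1-2; g.v.w. 2.5 t → 18-1-2-1. Scheduled 25%. quota on 18-1-2 exhausted → over-quota 30%; Selvast agreement on 18-2-2: 18-1-2-1 not covered; Selvast agreement on 18-1-2-1: wholly obtained → 9% available; Selvast agreement on 18-2-2-1: 18-1-2-1 not covered; preferential 9%. → 9%.
Line B: motorcycle → 18-2; hybrid → 18-2-1; g.v.w. 40 t → 18-2-1-2. Scheduled 3%. quota on 18-2-1 open → in-quota 3%; anti-dumping (Dunmara, 18-2): +34%; total 3% + 34% = 37%. → 37%.
Line C: motorcycle → 18-2; battery-electric → 18-2-2; g.v.w. 18 t → 18-2-2-3. Scheduled 12%. Selvast agreement on 18-2-2: CTH met → 2% available; Selvast agreement on 18-1-2-1: 18-2-2-3 not covered; Selvast agreement on 18-2-2-1: 18-2-2-3 not covered; preferential 2%. → 2%.
Line D: crane lorry → 18-1; hybrid → 18-1-1; g.v.w. 40 t → 18-1-1-2. Scheduled 21%. Selvast agreement on 18-2-2: 18-1-1-2 not covered; Selvast agreement on 18-1-2-1: 18-1-1-2 not covered; Selvast agreement on 18-2-2-1: 18-1-1-2 not covered. → 21%.
Sum: 9% + 37% + 2% + 21% = 69%.

69%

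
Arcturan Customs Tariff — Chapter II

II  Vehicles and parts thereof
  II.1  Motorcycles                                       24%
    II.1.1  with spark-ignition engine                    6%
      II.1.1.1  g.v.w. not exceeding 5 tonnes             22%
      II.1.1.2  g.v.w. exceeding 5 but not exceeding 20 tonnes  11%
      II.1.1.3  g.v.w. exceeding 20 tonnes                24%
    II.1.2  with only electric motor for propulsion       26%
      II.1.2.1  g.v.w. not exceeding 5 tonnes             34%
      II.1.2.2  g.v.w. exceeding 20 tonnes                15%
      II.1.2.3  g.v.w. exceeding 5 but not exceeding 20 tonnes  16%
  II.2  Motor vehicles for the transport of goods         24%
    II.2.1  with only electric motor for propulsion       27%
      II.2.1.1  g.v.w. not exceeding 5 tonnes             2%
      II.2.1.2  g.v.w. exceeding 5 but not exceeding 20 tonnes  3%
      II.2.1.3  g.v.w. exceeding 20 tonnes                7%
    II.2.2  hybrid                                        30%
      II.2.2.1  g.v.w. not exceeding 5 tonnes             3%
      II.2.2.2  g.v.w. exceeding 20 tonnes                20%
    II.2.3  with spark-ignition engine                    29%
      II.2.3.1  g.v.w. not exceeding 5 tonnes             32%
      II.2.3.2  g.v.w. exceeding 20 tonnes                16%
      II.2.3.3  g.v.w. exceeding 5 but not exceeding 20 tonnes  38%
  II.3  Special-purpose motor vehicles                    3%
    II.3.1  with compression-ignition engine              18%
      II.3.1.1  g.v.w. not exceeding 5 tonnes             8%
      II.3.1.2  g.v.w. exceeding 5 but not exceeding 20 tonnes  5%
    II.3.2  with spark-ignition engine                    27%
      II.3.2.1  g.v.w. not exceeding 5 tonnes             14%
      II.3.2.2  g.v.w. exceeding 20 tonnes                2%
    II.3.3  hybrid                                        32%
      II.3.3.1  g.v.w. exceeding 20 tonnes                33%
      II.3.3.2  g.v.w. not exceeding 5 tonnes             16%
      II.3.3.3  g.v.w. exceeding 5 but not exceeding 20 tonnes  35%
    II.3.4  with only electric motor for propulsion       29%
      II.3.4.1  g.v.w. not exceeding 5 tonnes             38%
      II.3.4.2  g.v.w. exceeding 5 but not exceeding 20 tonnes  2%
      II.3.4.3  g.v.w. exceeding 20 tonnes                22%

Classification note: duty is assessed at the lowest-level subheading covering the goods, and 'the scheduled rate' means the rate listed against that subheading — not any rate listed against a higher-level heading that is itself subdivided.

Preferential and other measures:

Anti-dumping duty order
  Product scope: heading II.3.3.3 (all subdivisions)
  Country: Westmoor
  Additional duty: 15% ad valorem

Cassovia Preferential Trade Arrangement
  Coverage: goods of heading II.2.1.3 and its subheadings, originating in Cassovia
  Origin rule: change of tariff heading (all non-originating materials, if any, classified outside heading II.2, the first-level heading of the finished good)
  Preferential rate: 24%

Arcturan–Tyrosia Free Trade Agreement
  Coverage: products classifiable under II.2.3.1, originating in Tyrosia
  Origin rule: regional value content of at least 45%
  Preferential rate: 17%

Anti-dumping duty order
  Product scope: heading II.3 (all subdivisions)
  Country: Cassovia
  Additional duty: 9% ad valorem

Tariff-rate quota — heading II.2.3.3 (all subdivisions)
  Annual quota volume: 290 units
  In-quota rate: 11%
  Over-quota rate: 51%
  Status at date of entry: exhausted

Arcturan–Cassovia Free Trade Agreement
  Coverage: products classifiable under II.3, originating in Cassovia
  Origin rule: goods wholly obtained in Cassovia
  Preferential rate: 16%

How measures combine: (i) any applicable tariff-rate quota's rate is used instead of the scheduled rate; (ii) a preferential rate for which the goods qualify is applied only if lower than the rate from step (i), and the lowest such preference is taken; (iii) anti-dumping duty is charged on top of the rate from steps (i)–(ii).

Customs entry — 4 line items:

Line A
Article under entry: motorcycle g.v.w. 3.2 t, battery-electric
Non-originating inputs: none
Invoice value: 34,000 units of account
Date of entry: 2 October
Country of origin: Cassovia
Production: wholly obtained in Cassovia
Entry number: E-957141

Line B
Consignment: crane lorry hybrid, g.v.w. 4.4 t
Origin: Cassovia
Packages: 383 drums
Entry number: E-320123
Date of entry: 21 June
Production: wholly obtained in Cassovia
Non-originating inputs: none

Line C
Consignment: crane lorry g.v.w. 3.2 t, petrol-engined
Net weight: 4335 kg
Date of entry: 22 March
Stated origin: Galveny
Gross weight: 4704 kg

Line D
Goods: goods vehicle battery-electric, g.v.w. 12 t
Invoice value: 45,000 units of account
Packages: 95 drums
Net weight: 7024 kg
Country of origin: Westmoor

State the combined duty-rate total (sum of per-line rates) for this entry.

Line A: motorcycle → II.1; battery-electric → II.1.2; g.v.w. 3.2 t → II.1.2.1. Scheduled 34%. Cassovia agreement on II.2.1.3: II.1.2.1 not covered; Cassovia agreement on II.3: II.1.2.1 not covered. → 34%.
Line B: crane lorry → II.3; hybrid → II.3.3; g.v.w. 4.4 t → II.3.3.2. Scheduled 16%. Cassovia agreement on II.2.1.3: II.3.3.2 not covered; Cassovia agreement on II.3: wholly obtained → 16% available; preference 16% not lower than 16% → no reduction; anti-dumping (Cassovia, II.3): +9%; total 16% + 9% = 25%. → 25%.
Line C: crane lorry → II.3; petrol-engined → II.3.2; g.v.w. 3.2 t → II.3.2.1. Scheduled 14%. No special measure applies. → 14%.
Line D: goods vehicle → II.2; battery-electric → II.2.1; g.v.w. 12 t → II.2.1.2. Scheduled 3%. No special measure applies. → 3%.
Sum: 34% + 25% + 14% + 3% = 76%.

76%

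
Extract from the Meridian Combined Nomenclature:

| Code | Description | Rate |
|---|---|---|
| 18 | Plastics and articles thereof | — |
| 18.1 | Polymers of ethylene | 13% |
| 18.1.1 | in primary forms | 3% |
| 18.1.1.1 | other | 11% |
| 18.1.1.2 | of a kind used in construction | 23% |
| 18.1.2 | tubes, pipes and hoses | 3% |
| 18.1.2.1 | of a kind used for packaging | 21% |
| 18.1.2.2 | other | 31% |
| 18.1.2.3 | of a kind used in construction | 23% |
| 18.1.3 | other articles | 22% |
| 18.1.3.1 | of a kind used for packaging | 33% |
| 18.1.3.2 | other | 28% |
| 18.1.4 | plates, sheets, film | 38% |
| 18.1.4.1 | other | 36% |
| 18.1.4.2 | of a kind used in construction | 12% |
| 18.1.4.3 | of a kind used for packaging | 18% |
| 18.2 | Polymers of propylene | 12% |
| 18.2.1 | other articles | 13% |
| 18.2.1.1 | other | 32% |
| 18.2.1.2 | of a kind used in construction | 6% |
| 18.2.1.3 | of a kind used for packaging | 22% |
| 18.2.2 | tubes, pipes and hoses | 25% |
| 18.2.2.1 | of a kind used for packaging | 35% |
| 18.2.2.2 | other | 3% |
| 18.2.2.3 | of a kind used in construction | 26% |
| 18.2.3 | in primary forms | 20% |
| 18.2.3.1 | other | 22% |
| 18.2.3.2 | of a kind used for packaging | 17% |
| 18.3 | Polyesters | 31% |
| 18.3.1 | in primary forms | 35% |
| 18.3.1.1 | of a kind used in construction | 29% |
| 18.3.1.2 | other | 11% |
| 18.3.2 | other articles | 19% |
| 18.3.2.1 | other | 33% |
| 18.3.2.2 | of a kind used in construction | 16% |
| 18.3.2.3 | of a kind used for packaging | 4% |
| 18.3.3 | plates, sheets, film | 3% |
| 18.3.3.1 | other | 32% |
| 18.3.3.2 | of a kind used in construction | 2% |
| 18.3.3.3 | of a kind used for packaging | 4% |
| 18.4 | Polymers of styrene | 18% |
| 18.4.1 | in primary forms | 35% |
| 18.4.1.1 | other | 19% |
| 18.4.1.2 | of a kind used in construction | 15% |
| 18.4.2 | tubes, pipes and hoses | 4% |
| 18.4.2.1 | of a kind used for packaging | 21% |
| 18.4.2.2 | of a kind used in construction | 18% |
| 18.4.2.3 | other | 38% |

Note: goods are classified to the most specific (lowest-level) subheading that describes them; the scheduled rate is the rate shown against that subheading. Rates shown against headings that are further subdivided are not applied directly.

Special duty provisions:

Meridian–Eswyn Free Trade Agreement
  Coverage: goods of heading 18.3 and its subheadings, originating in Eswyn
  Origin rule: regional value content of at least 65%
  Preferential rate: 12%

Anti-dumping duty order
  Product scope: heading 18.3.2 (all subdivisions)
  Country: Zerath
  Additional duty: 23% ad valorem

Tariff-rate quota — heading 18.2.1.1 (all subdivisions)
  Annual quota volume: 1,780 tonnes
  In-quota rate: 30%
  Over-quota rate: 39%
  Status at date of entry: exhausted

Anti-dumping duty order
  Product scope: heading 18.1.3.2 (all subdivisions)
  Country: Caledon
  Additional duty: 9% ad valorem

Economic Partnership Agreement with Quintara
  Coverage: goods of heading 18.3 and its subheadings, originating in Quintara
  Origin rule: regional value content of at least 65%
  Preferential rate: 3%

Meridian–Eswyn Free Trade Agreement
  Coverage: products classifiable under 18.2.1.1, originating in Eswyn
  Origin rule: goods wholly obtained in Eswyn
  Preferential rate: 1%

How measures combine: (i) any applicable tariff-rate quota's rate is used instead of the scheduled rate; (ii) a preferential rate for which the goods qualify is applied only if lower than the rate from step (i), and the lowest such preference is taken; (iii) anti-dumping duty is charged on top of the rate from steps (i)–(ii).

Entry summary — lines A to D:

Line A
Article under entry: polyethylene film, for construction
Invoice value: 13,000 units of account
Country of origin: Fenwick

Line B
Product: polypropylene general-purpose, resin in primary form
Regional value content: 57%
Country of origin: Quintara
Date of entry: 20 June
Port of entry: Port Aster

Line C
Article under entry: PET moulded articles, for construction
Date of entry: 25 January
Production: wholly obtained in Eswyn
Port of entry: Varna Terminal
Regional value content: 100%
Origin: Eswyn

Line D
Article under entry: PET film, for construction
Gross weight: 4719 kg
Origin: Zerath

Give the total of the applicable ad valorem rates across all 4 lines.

48%

Line A: polyethylene → 18.1; film → 18.1.4; for construction → 18.1.4.2. Scheduled 12%. No special measure applies. → 12%.
Line B: polypropylene → 18.2; resin in primary form → 18.2.3; general-purpose → 18.2.3.1. Scheduled 22%. Quintara agreement on 18.3: 18.2.3.1 not covered. → 22%.
Line C: PET → 18.3; moulded articles → 18.3.2; for construction → 18.3.2.2. Scheduled 16%. Eswyn agreement on 18.3: RVC ≥ 65% → 12% available; Eswyn agreement on 18.2.1.1: 18.3.2.2 not covered; preferential 12%. → 12%.
Line D: PET → 18.3; film → 18.3.3; for construction → 18.3.3.2. Scheduled 2%. No special measure applies. → 2%.
Sum: 12% + 22% + 12% + 2% = 48%.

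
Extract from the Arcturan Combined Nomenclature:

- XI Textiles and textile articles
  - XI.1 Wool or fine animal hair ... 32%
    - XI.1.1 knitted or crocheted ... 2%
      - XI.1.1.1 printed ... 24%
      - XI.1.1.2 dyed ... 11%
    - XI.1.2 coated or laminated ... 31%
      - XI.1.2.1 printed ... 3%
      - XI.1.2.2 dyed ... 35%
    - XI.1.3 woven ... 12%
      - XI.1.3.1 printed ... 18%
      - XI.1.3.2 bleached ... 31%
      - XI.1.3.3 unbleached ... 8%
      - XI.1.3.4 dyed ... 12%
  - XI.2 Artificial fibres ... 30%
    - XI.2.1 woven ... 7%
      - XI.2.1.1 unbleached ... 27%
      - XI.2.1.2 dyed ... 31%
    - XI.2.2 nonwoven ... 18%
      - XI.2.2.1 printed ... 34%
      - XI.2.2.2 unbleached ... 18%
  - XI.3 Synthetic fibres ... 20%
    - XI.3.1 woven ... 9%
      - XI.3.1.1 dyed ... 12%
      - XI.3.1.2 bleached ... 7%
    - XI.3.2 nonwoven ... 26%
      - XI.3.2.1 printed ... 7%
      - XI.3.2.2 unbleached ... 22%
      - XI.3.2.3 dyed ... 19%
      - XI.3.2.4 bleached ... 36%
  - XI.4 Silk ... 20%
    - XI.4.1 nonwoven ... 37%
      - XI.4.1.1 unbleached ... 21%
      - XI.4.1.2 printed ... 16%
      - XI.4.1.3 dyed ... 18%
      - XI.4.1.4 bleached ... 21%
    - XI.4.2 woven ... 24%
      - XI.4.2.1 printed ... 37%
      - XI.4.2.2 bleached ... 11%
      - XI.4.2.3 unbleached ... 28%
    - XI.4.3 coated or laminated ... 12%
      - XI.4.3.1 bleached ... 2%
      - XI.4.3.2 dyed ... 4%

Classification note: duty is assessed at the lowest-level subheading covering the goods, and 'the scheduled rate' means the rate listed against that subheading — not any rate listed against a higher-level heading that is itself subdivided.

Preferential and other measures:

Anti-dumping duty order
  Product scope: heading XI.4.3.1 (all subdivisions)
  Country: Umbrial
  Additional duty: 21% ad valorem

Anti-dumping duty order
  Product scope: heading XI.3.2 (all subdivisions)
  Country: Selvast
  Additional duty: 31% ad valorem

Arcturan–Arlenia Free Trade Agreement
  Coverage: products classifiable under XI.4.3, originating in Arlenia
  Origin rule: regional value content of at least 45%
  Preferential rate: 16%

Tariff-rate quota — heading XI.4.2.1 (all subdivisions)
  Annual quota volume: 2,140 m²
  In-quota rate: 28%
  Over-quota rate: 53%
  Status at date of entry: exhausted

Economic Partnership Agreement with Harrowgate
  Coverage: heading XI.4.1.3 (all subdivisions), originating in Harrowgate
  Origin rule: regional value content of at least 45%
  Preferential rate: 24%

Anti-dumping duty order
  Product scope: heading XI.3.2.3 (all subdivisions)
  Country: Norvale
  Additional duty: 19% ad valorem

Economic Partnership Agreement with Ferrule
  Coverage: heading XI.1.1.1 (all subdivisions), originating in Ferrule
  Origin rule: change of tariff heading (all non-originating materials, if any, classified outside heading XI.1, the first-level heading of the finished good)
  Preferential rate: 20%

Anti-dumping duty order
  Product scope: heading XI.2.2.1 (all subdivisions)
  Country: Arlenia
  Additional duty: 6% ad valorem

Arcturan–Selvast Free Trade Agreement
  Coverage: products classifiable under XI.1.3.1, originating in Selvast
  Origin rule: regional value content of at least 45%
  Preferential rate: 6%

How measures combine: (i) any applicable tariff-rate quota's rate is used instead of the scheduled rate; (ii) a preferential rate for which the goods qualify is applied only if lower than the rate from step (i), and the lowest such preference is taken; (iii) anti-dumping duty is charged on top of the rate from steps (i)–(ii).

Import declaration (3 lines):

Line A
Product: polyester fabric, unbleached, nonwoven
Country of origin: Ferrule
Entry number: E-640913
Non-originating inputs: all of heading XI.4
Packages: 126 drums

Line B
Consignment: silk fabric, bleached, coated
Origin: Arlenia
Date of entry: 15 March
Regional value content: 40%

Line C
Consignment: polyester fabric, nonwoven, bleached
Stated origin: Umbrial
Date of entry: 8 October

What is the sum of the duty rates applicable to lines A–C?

60%

Line A: polyester → XI.3; nonwoven → XI.3.2; unbleached → XI.3.2.2. Scheduled 22%. Ferrule agreement on XI.1.1.1: XI.3.2.2 not covered. → 22%.
Line B: silk → XI.4; coated → XI.4.3; bleached → XI.4.3.1. Scheduled 2%. Arlenia agreement on XI.4.3: RVC < 45%. → 2%.
Line C: polyester → XI.3; nonwoven → XI.3.2; bleached → XI.3.2.4. Scheduled 36%. No special measure applies. → 36%.
Sum: 22% + 2% + 36% = 60%.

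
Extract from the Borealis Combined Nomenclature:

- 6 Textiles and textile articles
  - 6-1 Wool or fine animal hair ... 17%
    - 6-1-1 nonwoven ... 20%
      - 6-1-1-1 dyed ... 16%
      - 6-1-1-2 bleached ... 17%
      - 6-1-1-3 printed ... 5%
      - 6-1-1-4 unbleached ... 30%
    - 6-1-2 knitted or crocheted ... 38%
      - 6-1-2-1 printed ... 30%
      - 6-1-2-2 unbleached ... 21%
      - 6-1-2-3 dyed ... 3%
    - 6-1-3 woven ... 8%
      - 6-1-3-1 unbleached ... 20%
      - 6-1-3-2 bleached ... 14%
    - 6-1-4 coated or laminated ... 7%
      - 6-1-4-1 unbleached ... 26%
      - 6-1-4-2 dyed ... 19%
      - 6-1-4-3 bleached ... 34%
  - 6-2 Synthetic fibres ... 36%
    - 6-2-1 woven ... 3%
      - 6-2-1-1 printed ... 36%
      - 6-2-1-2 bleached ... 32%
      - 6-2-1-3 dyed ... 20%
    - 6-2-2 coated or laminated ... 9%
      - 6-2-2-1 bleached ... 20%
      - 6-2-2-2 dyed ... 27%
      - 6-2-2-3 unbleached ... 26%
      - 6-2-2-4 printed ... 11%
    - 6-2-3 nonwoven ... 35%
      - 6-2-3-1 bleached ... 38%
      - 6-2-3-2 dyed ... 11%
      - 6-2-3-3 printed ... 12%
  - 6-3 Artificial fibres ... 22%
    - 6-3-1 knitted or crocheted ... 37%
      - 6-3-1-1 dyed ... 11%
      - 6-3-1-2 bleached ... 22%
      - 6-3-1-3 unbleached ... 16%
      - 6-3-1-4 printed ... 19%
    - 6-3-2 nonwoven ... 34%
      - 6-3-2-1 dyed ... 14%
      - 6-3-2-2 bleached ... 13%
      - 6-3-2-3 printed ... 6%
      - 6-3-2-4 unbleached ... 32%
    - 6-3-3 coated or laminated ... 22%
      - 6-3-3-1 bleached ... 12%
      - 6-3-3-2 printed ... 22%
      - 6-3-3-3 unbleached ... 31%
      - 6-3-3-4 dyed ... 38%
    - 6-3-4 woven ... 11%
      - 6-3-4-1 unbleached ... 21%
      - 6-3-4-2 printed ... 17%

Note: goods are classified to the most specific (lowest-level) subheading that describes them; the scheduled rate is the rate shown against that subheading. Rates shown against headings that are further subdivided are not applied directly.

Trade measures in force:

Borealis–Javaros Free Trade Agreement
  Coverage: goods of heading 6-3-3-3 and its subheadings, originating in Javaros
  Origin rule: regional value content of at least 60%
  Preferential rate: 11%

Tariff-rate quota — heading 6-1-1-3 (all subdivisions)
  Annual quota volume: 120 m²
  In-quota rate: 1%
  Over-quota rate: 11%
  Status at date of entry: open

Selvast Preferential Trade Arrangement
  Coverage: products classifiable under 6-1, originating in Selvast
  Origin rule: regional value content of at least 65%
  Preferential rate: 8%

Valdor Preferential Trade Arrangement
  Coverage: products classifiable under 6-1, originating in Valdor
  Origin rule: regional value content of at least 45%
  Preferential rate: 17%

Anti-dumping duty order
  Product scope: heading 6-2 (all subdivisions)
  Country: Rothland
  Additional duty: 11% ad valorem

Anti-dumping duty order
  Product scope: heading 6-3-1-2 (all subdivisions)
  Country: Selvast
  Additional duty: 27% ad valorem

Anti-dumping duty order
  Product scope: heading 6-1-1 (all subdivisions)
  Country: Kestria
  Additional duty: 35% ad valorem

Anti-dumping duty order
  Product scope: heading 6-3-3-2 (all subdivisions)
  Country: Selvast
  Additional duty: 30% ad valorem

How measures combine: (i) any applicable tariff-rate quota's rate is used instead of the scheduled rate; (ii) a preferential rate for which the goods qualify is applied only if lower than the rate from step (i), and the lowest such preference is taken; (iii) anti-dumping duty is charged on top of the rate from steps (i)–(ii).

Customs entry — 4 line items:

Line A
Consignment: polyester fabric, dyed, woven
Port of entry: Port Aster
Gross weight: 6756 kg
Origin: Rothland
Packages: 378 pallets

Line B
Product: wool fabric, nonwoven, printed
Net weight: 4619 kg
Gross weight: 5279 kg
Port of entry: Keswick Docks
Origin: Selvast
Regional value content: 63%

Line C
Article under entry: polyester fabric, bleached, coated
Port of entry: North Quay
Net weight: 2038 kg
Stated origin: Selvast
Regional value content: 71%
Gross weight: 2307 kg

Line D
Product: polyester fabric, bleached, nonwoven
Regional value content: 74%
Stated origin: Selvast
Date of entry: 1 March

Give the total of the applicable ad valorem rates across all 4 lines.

Line A: polyester → 6-2; woven → 6-2-1; dyed → 6-2-1-3. Scheduled 20%. anti-dumping (Rothland, 6-2): +11%; total 20% + 11% = 31%. → 31%.
Line B: wool → 6-1; nonwoven → 6-1-1; printed → 6-1-1-3. Scheduled 5%. quota on 6-1-1-3 open → in-quota 1%; Selvast agreement on 6-1: RVC < 65%. → 1%.
Line C: polyester → 6-2; coated → 6-2-2; bleached → 6-2-2-1. Scheduled 20%. Selvast agreement on 6-1: 6-2-2-1 not covered. → 20%.
Line D: polyester → 6-2; nonwoven → 6-2-3; bleached → 6-2-3-1. Scheduled 38%. Selvast agreement on 6-1: 6-2-3-1 not covered. → 38%.
Sum: 31% + 1% + 20% + 38% = 90%.

90%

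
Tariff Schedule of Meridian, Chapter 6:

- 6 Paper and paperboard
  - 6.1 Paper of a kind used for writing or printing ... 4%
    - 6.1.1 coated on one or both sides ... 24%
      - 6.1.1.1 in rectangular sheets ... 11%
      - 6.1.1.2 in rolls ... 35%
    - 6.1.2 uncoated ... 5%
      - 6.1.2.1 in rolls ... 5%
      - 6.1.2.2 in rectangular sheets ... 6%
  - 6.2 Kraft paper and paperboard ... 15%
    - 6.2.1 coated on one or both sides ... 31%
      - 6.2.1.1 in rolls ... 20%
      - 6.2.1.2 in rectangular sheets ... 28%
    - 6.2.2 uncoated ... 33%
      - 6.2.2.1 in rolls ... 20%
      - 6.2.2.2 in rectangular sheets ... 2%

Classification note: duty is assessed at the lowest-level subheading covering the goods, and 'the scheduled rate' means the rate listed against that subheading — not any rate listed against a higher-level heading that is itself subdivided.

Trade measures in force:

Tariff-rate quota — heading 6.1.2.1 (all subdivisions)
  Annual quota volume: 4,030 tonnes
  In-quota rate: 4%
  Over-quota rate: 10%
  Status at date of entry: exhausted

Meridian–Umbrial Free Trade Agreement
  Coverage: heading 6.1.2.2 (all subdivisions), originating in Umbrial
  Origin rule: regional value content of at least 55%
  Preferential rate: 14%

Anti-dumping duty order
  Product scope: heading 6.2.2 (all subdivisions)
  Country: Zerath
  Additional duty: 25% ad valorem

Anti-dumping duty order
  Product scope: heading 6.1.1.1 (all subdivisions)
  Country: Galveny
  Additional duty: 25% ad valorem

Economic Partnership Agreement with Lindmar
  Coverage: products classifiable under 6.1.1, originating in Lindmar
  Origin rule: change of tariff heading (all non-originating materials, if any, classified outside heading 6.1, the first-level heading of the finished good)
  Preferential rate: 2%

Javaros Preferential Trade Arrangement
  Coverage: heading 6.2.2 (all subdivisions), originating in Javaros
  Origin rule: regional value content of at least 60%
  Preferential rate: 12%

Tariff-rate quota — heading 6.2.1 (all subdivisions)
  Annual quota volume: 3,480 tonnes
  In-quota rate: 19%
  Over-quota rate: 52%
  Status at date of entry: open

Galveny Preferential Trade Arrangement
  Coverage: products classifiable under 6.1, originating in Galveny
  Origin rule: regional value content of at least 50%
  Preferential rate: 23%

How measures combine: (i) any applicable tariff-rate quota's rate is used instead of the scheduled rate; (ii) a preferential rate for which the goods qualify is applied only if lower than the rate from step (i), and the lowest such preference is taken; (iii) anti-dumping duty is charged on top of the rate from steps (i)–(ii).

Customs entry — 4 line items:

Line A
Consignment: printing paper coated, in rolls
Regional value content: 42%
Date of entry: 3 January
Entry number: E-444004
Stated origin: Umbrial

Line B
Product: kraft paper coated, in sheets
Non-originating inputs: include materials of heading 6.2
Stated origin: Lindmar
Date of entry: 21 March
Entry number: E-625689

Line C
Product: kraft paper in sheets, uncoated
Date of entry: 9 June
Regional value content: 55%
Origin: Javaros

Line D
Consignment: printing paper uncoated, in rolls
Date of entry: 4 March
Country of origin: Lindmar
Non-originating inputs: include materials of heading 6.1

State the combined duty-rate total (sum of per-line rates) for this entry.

66%

Line A: printing paper → 6.1; coated → 6.1.1; in rolls → 6.1.1.2. Scheduled 35%. Umbrial agreement on 6.1.2.2: 6.1.1.2 not covered. → 35%.
Line B: kraft paper → 6.2; coated → 6.2.1; in sheets → 6.2.1.2. Scheduled 28%. quota on 6.2.1 open → in-quota 19%; Lindmar agreement on 6.1.1: 6.2.1.2 not covered. → 19%.
Line C: kraft paper → 6.2; uncoated → 6.2.2; in sheets → 6.2.2.2. Scheduled 2%. Javaros agreement on 6.2.2: RVC < 60%. → 2%.
Line D: printing paper → 6.1; uncoated → 6.1.2; in rolls → 6.1.2.1. Scheduled 5%. quota on 6.1.2.1 exhausted → over-quota 10%; Lindmar agreement on 6.1.1: 6.1.2.1 not covered. → 10%.
Sum: 35% + 19% + 2% + 10% = 66%.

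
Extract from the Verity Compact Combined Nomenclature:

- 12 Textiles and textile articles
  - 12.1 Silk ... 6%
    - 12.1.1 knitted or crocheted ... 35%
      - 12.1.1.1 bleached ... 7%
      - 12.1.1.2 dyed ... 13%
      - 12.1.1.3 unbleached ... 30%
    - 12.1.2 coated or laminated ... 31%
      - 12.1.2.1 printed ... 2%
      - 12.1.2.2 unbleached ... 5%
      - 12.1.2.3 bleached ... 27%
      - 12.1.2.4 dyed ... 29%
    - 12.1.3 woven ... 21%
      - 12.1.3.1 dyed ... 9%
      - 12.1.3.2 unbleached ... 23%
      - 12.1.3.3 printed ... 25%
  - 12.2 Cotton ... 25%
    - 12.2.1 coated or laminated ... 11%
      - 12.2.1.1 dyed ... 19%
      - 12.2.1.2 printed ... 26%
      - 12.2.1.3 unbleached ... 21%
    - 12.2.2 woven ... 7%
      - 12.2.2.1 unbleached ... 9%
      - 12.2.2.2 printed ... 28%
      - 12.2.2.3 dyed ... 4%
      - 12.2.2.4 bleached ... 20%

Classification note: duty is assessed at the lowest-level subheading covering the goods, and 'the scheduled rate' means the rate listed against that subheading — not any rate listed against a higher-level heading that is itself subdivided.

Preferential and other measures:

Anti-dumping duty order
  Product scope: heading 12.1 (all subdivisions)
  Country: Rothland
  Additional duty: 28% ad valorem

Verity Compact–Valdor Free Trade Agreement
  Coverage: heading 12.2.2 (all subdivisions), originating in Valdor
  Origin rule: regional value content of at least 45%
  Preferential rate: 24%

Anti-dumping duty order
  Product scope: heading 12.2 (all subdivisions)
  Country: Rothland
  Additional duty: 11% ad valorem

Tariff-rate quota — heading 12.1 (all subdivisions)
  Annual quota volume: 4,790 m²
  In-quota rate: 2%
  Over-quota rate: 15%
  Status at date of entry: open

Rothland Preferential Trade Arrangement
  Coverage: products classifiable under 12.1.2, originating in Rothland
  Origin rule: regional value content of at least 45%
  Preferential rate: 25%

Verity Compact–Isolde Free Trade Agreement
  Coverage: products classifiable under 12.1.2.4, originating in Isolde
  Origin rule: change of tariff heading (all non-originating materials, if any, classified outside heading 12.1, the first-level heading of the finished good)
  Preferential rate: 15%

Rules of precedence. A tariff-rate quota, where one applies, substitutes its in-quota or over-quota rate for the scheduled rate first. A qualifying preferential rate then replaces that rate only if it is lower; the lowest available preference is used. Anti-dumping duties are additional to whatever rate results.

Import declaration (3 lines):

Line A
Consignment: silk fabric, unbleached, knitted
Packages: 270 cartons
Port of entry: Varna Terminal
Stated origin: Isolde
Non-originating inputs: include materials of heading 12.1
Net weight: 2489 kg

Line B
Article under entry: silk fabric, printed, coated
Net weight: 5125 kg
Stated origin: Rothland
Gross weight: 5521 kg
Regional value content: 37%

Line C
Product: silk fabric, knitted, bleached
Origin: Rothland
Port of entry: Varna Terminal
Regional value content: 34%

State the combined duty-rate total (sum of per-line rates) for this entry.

62%

Line A: silk → 12.1; knitted → 12.1.1; unbleached → 12.1.1.3. Scheduled 30%. quota on 12.1 open → in-quota 2%; Isolde agreement on 12.1.2.4: 12.1.1.3 not covered. → 2%.
Line B: silk → 12.1; coated → 12.1.2; printed → 12.1.2.1. Scheduled 2%. quota on 12.1 open → in-quota 2%; Rothland agreement on 12.1.2: RVC < 45%; anti-dumping (Rothland, 12.1): +28%; total 2% + 28% = 30%. → 30%.
Line C: silk → 12.1; knitted → 12.1.1; bleached → 12.1.1.1. Scheduled 7%. quota on 12.1 open → in-quota 2%; Rothland agreement on 12.1.2: 12.1.1.1 not covered; anti-dumping (Rothland, 12.1): +28%; total 2% + 28% = 30%. → 30%.
Sum: 2% + 30% + 30% = 62%.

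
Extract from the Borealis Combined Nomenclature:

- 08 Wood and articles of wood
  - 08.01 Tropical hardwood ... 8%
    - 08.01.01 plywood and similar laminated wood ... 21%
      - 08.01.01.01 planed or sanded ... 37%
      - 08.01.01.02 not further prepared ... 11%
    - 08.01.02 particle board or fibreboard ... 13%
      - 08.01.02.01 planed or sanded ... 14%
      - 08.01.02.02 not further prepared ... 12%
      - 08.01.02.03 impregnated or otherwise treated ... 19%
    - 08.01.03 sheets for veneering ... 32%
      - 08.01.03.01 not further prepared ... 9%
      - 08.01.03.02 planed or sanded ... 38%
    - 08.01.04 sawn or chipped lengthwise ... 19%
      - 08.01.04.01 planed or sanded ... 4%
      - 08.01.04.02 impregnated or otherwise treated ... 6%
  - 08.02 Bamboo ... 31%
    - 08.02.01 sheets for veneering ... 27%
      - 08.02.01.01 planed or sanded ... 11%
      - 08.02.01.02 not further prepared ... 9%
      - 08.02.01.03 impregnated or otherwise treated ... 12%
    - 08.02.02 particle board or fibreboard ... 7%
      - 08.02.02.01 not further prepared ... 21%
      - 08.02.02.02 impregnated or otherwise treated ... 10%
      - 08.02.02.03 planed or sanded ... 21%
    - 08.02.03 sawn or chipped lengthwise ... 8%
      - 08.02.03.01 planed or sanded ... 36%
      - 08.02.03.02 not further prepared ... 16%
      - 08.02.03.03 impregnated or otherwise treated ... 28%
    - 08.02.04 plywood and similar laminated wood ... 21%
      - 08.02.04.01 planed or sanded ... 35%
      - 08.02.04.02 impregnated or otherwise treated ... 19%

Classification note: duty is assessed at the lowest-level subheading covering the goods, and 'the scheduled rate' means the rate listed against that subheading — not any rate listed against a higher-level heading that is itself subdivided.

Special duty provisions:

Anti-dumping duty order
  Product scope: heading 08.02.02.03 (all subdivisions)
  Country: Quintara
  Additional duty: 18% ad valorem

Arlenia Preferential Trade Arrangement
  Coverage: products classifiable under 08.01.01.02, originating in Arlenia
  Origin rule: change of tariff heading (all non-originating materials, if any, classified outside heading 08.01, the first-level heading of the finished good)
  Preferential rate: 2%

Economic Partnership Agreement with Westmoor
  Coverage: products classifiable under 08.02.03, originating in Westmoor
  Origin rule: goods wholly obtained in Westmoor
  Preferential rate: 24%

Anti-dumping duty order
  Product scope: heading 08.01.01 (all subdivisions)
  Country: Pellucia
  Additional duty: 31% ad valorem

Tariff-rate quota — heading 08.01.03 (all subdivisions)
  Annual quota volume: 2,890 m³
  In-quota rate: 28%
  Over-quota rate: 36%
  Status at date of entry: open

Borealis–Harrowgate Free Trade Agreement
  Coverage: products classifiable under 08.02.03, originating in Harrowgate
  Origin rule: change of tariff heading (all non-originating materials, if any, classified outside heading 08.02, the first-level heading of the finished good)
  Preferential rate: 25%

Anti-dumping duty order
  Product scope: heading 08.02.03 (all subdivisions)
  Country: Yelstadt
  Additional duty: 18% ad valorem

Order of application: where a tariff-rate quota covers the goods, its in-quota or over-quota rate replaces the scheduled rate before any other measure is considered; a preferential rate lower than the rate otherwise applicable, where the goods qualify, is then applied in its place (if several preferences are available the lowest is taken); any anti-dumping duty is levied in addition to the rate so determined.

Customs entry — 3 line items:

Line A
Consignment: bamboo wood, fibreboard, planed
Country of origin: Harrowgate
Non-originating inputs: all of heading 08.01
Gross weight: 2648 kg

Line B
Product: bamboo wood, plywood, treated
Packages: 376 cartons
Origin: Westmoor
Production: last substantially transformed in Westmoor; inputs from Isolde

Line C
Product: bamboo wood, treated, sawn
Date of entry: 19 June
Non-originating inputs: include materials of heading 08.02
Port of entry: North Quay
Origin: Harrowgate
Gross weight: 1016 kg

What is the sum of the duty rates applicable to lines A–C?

Line A: bamboo → 08.02; fibreboard → 08.02.02; planed → 08.02.02.03. Scheduled 21%. Harrowgate agreement on 08.02.03: 08.02.02.03 not covered. → 21%.
Line B: bamboo → 08.02; plywood → 08.02.04; treated → 08.02.04.02. Scheduled 19%. Westmoor agreement on 08.02.03: 08.02.04.02 not covered. → 19%.
Line C: bamboo → 08.02; sawn → 08.02.03; treated → 08.02.03.03. Scheduled 28%. Harrowgate agreement on 08.02.03: CTH not met. → 28%.
Sum: 21% + 19% + 28% = 68%.

68%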